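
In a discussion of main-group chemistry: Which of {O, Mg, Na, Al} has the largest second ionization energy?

After 1 electron has been removed, what remains? O⁺ still has 5 valence electrons; Mg⁺ still has 1 valence electron; Na⁺ is the bare [Ne] core; Al⁺ still has 2 valence electrons.
Core electrons are held far more tightly than valence electrons, so Na tops the IE_2 order.
Valence configurations: O⁺ [He]2s²2p³, Mg⁺ [Ne]3s¹, Al⁺ [Ne]3s².
The numbers (kJ/mol): O 3388, Mg 1451, Na 4562, Al 1817.
Overall IE_2 order: Mg < Al < O < Na.

Na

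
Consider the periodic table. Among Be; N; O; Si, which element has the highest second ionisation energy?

IE_2 is the cost of taking one more electron from the +1 cation: Be⁺ still has 1 valence electron; N⁺ still has 4 valence electrons; O⁺ still has 5 valence electrons; Si⁺ still has 3 valence electrons.
All are still removing valence electrons, so compare the +1 ions as you would atoms: IE_2 generally rises across a period (higher Z_eff) and falls down a group (larger shell), subject to the usual subshell exceptions.
Valence configurations: Be⁺ [He]2s¹, N⁺ [He]2s²2p², O⁺ [He]2s²2p³, Si⁺ [Ne]3s²3p¹.
Tabulated IE_2 (kJ/mol): Be 1757, N 2856, O 3388, Si 1577.
Putting it together, IE_2: Si < Be < N < O.

O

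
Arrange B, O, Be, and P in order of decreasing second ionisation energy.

O > B > P > Be

The second ionization energy removes an electron from the +1 ion. For each element: B⁺ still has 2 valence electrons; O⁺ still has 5 valence electrons; Be⁺ still has 1 valence electron; P⁺ still has 4 valence electrons.
All are still removing valence electrons, so compare the +1 ions as you would atoms: IE_2 generally rises across a period (higher Z_eff) and falls down a group (larger shell), subject to the usual subshell exceptions.
Valence configurations: B⁺ [He]2s², O⁺ [He]2s²2p³, Be⁺ [He]2s¹, P⁺ [Ne]3s²3p².
The numbers (kJ/mol): B 2427, O 3388, Be 1757, P 1907.
So the second ionization energies run Be < P < B < O.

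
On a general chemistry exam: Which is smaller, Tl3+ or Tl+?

Tl3+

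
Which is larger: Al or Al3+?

Al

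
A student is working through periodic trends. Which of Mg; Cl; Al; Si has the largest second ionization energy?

Cl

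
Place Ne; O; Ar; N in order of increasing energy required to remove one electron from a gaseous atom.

N is in period 2, group 15; O is in period 2, group 16; Ne is in period 2, group 18; Ar is in period 3, group 18.
Removing the outermost electron gets harder across a period and easier down a group.
Here both period and group differ, so the two effects have to be weighed against each other.
N > O: this pair runs against the simple trend — see the exception note.
Ar > N: period and group pull opposite ways; the across-period shift dominates (1521 vs 1402 kJ/mol).
Ne > Ar: they share group 18; the group trend gives Ne the larger value.
Note the exception: N has a higher first ionization energy than O, contrary to the simple trend — pairing an electron in O's 2p⁴ costs repulsion energy, so O ionizes more easily than half-filled N (2p³).
Tabulated first ionization energy (kJ/mol): N 1402, O 1314, Ne 2081, Ar 1521.
So from lowest to highest: O < N < Ar < Ne.

O < N < Ar < Ne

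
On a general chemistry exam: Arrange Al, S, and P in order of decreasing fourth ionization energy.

After 3 electrons have been removed, what remains? Al³⁺ is the bare [Ne] core; S³⁺ still has 3 valence electrons; P³⁺ still has 2 valence electrons.
Pulling an electron out of a noble-gas core costs far more than removing a remaining valence electron, so Al sits at the high end of IE_4.
Valence configurations: S³⁺ [Ne]3s²3p¹, P³⁺ [Ne]3s².
S³⁺ loses a lone 3p electron whereas P³⁺ must break into a filled 3s² pair, so IE_4(P) > IE_4(S) even though S has the higher nuclear charge.
Tabulated IE_4 (kJ/mol): Al 11577, S 4556, P 4964.
Putting it together, IE_4: S < P < Al.

Al > P > S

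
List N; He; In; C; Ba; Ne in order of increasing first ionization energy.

Ba, In, C, N, Ne, He

He is in period 1, group 18; C is in period 2, group 14; N is in period 2, group 15; Ne is in period 2, group 18; In is in period 5, group 13; Ba is in period 6, group 2.
Across a period the outer electron is held more tightly (higher IE₁); down a group it sits in a higher shell, more shielded, and comes off more easily.
These span different periods and groups, so the two trends combine.
In > Ba: both effects reinforce here, so In is clearly the higher of the two.
C > In: both effects reinforce here, so C is clearly the higher of the two.
N > C: both are in period 2; the period trend gives N the larger value.
Ne > N: both are in period 2; the period trend gives Ne the larger value.
He > Ne: they share group 18; the group trend gives He the larger value.
Approximate values (kJ/mol): He 2372, C 1086, N 1402, Ne 2081, In 558, Ba 503.
So from lowest to highest: Ba < In < C < N < Ne < He.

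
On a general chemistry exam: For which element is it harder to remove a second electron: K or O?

The second ionization energy removes an electron from the +1 ion. For each element: K⁺ is the bare [Ar] core; O⁺ still has 5 valence electrons.
Usually core removal costs more than valence removal, but here the competition is close: a tightly held n=2 valence electron can cost more to remove than an n=3 core electron, so the actual values have to decide it.
The numbers (kJ/mol): K 3052, O 3388.
Overall IE_2 order: K < O.

O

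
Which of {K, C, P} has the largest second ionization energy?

K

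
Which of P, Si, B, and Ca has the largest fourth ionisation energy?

IE_4 is the cost of taking one more electron from the +3 cation: P³⁺ still has 2 valence electrons; Si³⁺ still has 1 valence electron; B³⁺ is the bare [He] core; Ca³⁺ is already 1 electron into the core.
Core electrons are held far more tightly than valence electrons, so Ca and B top the IE_4 order.
Valence configurations: P³⁺ [Ne]3s², Si³⁺ [Ne]3s¹.
Approximate IE_4 values (kJ/mol): P 4964, Si 4356, B 25026, Ca 6491.
Hence IE_4: Si < P < Ca < B.

B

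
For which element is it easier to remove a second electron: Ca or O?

Ca

Consider each +1 ion: Ca⁺ still has 1 valence electron; O⁺ still has 5 valence electrons.
All are still removing valence electrons, so compare the +1 ions as you would atoms: IE_2 generally rises across a period (higher Z_eff) and falls down a group (larger shell), subject to the usual subshell exceptions.
Valence configurations: Ca⁺ [Ar]4s¹, O⁺ [He]2s²2p³.
The numbers (kJ/mol): Ca 1145, O 3388.
Hence IE_2: Ca < O.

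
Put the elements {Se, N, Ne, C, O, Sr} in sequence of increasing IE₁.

C is in period 2, group 14; N is in period 2, group 15; O is in period 2, group 16; Ne is in period 2, group 18; Se is in period 4, group 16; Sr is in period 5, group 2.
Removing the outermost electron gets harder across a period and easier down a group.
Here both period and group differ, so the two effects have to be weighed against each other.
Se > Sr: relative to Sr, both the across-period and down-group shifts push Se's first ionization energy up.
C > Se: the two effects oppose for this pair; the down-group effect wins (1086 vs 941 kJ/mol).
O > C: both are in period 2; the period trend gives O the larger value.
N > O: this pair runs against the simple trend — see the exception note.
Ne > N: both are in period 2; the period trend gives Ne the larger value.
Note the exception: N has a higher first ionization energy than O, contrary to the simple trend — pairing an electron in O's 2p⁴ costs repulsion energy, so O ionizes more easily than half-filled N (2p³).
Approximate values (kJ/mol): C 1086, N 1402, O 1314, Ne 2081, Se 941, Sr 550.
So from lowest to highest: Sr < Se < C < O < N < Ne.

Sr, Se, C, O, N, Ne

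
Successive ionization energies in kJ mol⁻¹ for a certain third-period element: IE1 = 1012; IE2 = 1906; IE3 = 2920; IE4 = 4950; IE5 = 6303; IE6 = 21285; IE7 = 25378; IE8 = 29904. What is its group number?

Group 15

Look for the largest jump between consecutive ionization energies: IE6/IE5 ≈ 3.4, far larger than any earlier ratio.
That jump marks the point where a core electron is being removed. So the atom has 5 valence electrons.
A main-group element with 5 valence electrons is in group 15.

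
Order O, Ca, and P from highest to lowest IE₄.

O > Ca > P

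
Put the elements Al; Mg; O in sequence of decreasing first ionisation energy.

O > Mg > Al

O is in period 2, group 16; Mg is in period 3, group 2; Al is in period 3, group 13.
First ionization energy rises across a period (greater Z_eff holds electrons more tightly) and falls down a group (valence electrons are farther from the nucleus).
Here both period and group differ, so the two effects have to be weighed against each other.
Mg > Al: this pair runs against the simple trend — see the exception note.
O > Mg: relative to Mg, both the across-period and down-group shifts push O's first ionization energy up.
Note the exception: Mg has a higher first ionization energy than Al, contrary to the simple trend — Al's single 3p electron is easier to remove than one from Mg's filled 3s².
Tabulated first ionization energy (kJ/mol): O 1314, Mg 738, Al 578.
So from highest to lowest: O > Mg > Al.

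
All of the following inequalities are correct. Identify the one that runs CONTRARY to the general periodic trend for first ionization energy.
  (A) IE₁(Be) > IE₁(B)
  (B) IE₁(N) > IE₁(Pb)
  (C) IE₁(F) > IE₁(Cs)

The general trend: first ionization energy increases across a period and decreases down a group.
(A) Be (period 2, group 2) vs B (period 2, group 13): the stated order contradicts the simple trend.
(B) N (period 2, group 15) vs Pb (period 6, group 14): the stated order agrees with the simple trend.
(C) F (period 2, group 17) vs Cs (period 6, group 1): the stated order agrees with the simple trend.
The exception is (A): removing B's lone 2p electron is easier than breaking Be's filled 2s².

(A)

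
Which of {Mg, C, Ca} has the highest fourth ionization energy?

Mg

Consider each +3 ion: Mg³⁺ is already 1 electron into the core; C³⁺ still has 1 valence electron; Ca³⁺ is already 1 electron into the core.
Core electrons are held far more tightly than valence electrons, so Ca and Mg top the IE_4 order.
Tabulated IE_4 (kJ/mol): Mg 10543, C 6223, Ca 6491.
Putting it together, IE_4: C < Ca < Mg.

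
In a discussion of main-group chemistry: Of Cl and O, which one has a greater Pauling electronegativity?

O

Atoms toward the upper right of the periodic table pull bonding electrons most strongly.
A diagonal step moves right (one effect) and down (the opposite effect) at once.
O > Cl: the two effects oppose for this pair; the down-group effect wins (3.44 vs 3.16).
For reference (Pauling): O 3.44, Cl 3.16.
So O has the greater Pauling electronegativity (O > Cl).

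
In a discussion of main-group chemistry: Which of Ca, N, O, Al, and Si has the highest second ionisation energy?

O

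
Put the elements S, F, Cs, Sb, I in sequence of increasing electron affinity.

Cs, Sb, S, I, F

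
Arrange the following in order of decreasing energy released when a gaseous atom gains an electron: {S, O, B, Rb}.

B is in period 2, group 13; O is in period 2, group 16; S is in period 3, group 16; Rb is in period 5, group 1.
EA tends to increase across a period and decrease down a group, though the pattern is less regular than for IE or radius.
These span different periods and groups, so the two trends combine.
Rb > B: this pair runs against the simple trend — see the exception note.
O > Rb: relative to Rb, both the across-period and down-group shifts push O's electron affinity up.
S > O: this pair runs against the simple trend — see the exception note.
Note the exception: Rb has a higher electron affinity than B, contrary to the simple trend — B's ns²np¹ configuration gives only a small electron affinity — the sparsely filled np subshell binds an added electron weakly.
Note the exception: S has a higher electron affinity than O, contrary to the simple trend — the compact 2p subshell of O repels the added electron more than S's larger 3p does.
For reference (kJ/mol): B 27, O 141, S 200, Rb 47.
So from highest to lowest: S > O > Rb > B.

S > O > Rb > B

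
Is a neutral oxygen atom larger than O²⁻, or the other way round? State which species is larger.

O²⁻

Forming O²⁻ adds 2 electrons to O. More electron–electron repulsion in the same shell, with unchanged nuclear charge, lets the cloud expand.
An anion is larger than its parent atom: O²⁻ > O.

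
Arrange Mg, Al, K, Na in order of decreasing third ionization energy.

IE_3 is the cost of taking one more electron from the +2 cation: Mg²⁺ is the bare [Ne] core; Al²⁺ still has 1 valence electron; K²⁺ is already 1 electron into the core; Na²⁺ is already 1 electron into the core.
Pulling an electron out of a noble-gas core costs far more than removing a remaining valence electron, so K, Na and Mg sit at the high end of IE_3.
Approximate IE_3 values (kJ/mol): Mg 7733, Al 2745, K 4420, Na 6910.
Overall IE_3 order: Al < K < Na < Mg.

Mg > Na > K > Al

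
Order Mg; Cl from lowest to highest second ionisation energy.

The second ionization energy removes an electron from the +1 ion. For each element: Mg⁺ still has 1 valence electron; Cl⁺ still has 6 valence electrons.
All are still removing valence electrons, so compare the +1 ions as you would atoms: IE_2 generally rises across a period (higher Z_eff) and falls down a group (larger shell), subject to the usual subshell exceptions.
Valence configurations: Mg⁺ [Ne]3s¹, Cl⁺ [Ne]3s²3p⁴.
Tabulated IE_2 (kJ/mol): Mg 1451, Cl 2298.
Overall IE_2 order: Mg < Cl.

Mg, Cl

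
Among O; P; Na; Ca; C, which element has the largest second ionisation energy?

Na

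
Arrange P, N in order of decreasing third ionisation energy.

After 2 electrons have been removed, what remains? P²⁺ still has 3 valence electrons; N²⁺ still has 3 valence electrons.
All are still removing valence electrons, so compare the +2 ions as you would atoms: IE_3 generally rises across a period (higher Z_eff) and falls down a group (larger shell), subject to the usual subshell exceptions.
Valence configurations: P²⁺ [Ne]3s²3p¹, N²⁺ [He]2s²2p¹.
The numbers (kJ/mol): P 2914, N 4578.
Hence IE_3: P < N.

N, P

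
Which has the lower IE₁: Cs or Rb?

Cs

Rb is in period 5, group 1; Cs is in period 6, group 1.
IE₁ increases left→right with effective nuclear charge and decreases top→bottom as the valence shell moves farther out.
All are in group 1, so first ionization energy increases up the group.
So Cs has the lower IE₁ (Cs < Rb).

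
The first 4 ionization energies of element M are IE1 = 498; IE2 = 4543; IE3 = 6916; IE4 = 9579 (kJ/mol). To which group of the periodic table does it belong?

Group 1

Look for the largest jump between consecutive ionization energies: IE2/IE1 ≈ 9.1, far larger than any earlier ratio.
That jump marks the point where a core electron is being removed. So the atom has 1 valence electron.
A main-group element with 1 valence electron is in group 1.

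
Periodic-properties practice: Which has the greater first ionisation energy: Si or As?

As

Si is in period 3, group 14; As is in period 4, group 15.
Removing the outermost electron gets harder across a period and easier down a group.
A diagonal step moves right (one effect) and down (the opposite effect) at once.
As > Si: the two effects oppose for this pair; the across-period effect wins (947 vs 786 kJ/mol).
Approximate values (kJ/mol): Si 786, As 947.
So As has the greater first ionisation energy (As > Si).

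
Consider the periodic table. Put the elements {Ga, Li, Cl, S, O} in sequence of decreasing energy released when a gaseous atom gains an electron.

Cl > S > O > Li > Ga

Atoms with high Z_eff and room in the valence shell (especially the halogens) have the most exothermic electron affinities.
These span different periods and groups, so the two trends combine.
Li > Ga: period and group pull opposite ways; the down-group shift dominates (60 vs 29 kJ/mol).
O > Li: O lies to the right of Li in period 2, so the across-period effect alone puts O higher.
S > O: this pair runs against the simple trend — see the exception note.
Cl > S: both are in period 3; the period trend gives Cl the larger value.
Note the exception: S has a higher electron affinity than O, contrary to the simple trend — the compact 2p subshell of O repels the added electron more than S's larger 3p does.
Approximate values (kJ/mol): Li 60, O 141, S 200, Cl 349, Ga 29.
So from highest to lowest: Cl > S > O > Li > Ga.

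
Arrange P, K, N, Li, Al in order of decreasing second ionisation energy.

Li > K > N > P > Al

The second ionization energy removes an electron from the +1 ion. For each element: P⁺ still has 4 valence electrons; K⁺ is the bare [Ar] core; N⁺ still has 4 valence electrons; Li⁺ is the bare [He] core; Al⁺ still has 2 valence electrons.
Pulling an electron out of a noble-gas core costs far more than removing a remaining valence electron, so K and Li sit at the high end of IE_2.
Valence configurations: P⁺ [Ne]3s²3p², N⁺ [He]2s²2p², Al⁺ [Ne]3s².
Approximate IE_2 values (kJ/mol): P 1907, K 3052, N 2856, Li 7298, Al 1817.
So the second ionization energies run Al < P < N < K < Li.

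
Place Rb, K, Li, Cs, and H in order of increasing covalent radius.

H is in period 1, group 1; Li is in period 2, group 1; K is in period 4, group 1; Rb is in period 5, group 1; Cs is in period 6, group 1.
Across a period the added protons contract the valence shell; down a group each new principal shell makes the atom larger.
All are in group 1, so atomic radius increases down the group.
So from smallest to largest: H < Li < K < Rb < Cs.

H, Li, K, Rb, Cs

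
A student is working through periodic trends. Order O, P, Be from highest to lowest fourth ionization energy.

Be, O, P

After 3 electrons have been removed, what remains? O³⁺ still has 3 valence electrons; P³⁺ still has 2 valence electrons; Be³⁺ is already 1 electron into the core.
Breaking into a closed-shell core is much more expensive than removing a leftover valence electron — Be has the largest IE_4 here.
Valence configurations: O³⁺ [He]2s²2p¹, P³⁺ [Ne]3s².
Tabulated IE_4 (kJ/mol): O 7469, P 4964, Be 21007.
Hence IE_4: P < O < Be.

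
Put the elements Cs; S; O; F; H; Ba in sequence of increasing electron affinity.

H is in period 1, group 1; O is in period 2, group 16; F is in period 2, group 17; S is in period 3, group 16; Cs is in period 6, group 1; Ba is in period 6, group 2.
Atoms with high Z_eff and room in the valence shell (especially the halogens) have the most exothermic electron affinities.
Neither a single period nor a single group — weigh both effects.
Cs > Ba: this pair runs against the simple trend — see the exception note.
H > Cs: they share group 1; the group trend gives H the larger value.
O > H: the two effects oppose for this pair; the across-period effect wins (141 vs 73 kJ/mol).
S > O: this pair runs against the simple trend — see the exception note.
F > S: relative to S, both the across-period and down-group shifts push F's electron affinity up.
Note the exception: Cs has a higher electron affinity than Ba, contrary to the simple trend — adding an electron to Ba (ns²) has to open a new, higher-energy np subshell, which is unfavourable.
Note the exception: S has a higher electron affinity than O, contrary to the simple trend — the compact 2p subshell of O repels the added electron more than S's larger 3p does.
For reference (kJ/mol): H 73, O 141, F 328, S 200, Cs 46, Ba 14.
So from lowest to highest: Ba < Cs < H < O < S < F.

Ba, Cs, H, O, S, F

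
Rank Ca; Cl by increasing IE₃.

IE_3 is the cost of taking one more electron from the +2 cation: Ca²⁺ is the bare [Ar] core; Cl²⁺ still has 5 valence electrons.
Pulling an electron out of a noble-gas core costs far more than removing a remaining valence electron, so Ca sits at the high end of IE_3.
The numbers (kJ/mol): Ca 4912, Cl 3822.
Hence IE_3: Cl < Ca.

Cl < Ca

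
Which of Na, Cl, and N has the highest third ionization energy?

The third ionization energy removes an electron from the +2 ion. For each element: Na²⁺ is already 1 electron into the core; Cl²⁺ still has 5 valence electrons; N²⁺ still has 3 valence electrons.
Breaking into a closed-shell core is much more expensive than removing a leftover valence electron — Na has the largest IE_3 here.
Valence configurations: Cl²⁺ [Ne]3s²3p³, N²⁺ [He]2s²2p¹.
Approximate IE_3 values (kJ/mol): Na 6910, Cl 3822, N 4578.
Putting it together, IE_3: Cl < N < Na.

Na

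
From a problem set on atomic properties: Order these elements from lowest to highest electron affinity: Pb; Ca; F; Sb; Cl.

EA tends to increase across a period and decrease down a group, though the pattern is less regular than for IE or radius.
These span different periods and groups, so the two trends combine.
Pb > Ca: period and group pull opposite ways; the across-period shift dominates (35 vs 2 kJ/mol).
Sb > Pb: relative to Pb, both the across-period and down-group shifts push Sb's electron affinity up.
F > Sb: relative to Sb, both the across-period and down-group shifts push F's electron affinity up.
Cl > F: this pair runs against the simple trend — see the exception note.
Note the exception: Cl has a higher electron affinity than F, contrary to the simple trend — F's small 2p subshell makes the incoming electron feel strong e⁻–e⁻ repulsion, so Cl actually releases more energy on gaining an electron.
For reference (kJ/mol): F 328, Cl 349, Ca 2, Sb 103, Pb 35.
So from lowest to highest: Ca < Pb < Sb < F < Cl.

Ca, Pb, Sb, F, Cl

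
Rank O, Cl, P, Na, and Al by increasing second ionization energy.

Al, P, Cl, O, Na

The second ionization energy removes an electron from the +1 ion. For each element: O⁺ still has 5 valence electrons; Cl⁺ still has 6 valence electrons; P⁺ still has 4 valence electrons; Na⁺ is the bare [Ne] core; Al⁺ still has 2 valence electrons.
Breaking into a closed-shell core is much more expensive than removing a leftover valence electron — Na has the largest IE_2 here.
Valence configurations: O⁺ [He]2s²2p³, Cl⁺ [Ne]3s²3p⁴, P⁺ [Ne]3s²3p², Al⁺ [Ne]3s².
Tabulated IE_2 (kJ/mol): O 3388, Cl 2298, P 1907, Na 4562, Al 1817.
Overall IE_2 order: Al < P < Cl < O < Na.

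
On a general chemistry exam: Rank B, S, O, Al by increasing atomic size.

O < B < S < Al

B is in period 2, group 13; O is in period 2, group 16; Al is in period 3, group 13; S is in period 3, group 16.
Atomic radius shrinks across a period as nuclear charge pulls the same shell inward, and grows down a group as new shells are added.
These span different periods and groups, so the two trends combine.
B > O: B lies to the left of O in period 2, so the across-period effect alone puts B larger.
S > B: period and group pull opposite ways; the down-group shift dominates (103 vs 85 pm).
Al > S: Al lies to the left of S in period 3, so the across-period effect alone puts Al larger.
For reference (pm): B 85, O 63, Al 126, S 103.
So from smallest to largest: O < B < S < Al.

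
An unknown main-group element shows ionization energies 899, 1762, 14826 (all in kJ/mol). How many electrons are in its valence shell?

2

Look for the largest jump between consecutive ionization energies: IE3/IE2 ≈ 8.4, far larger than any earlier ratio.
That jump marks the point where a core electron is being removed. So the atom has 2 valence electrons.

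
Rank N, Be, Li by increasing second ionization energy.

Be < N < Li

The second ionization energy removes an electron from the +1 ion. For each element: N⁺ still has 4 valence electrons; Be⁺ still has 1 valence electron; Li⁺ is the bare [He] core.
Pulling an electron out of a noble-gas core costs far more than removing a remaining valence electron, so Li sits at the high end of IE_2.
Valence configurations: N⁺ [He]2s²2p², Be⁺ [He]2s¹.
Tabulated IE_2 (kJ/mol): N 2856, Be 1757, Li 7298.
So the second ionization energies run Be < N < Li.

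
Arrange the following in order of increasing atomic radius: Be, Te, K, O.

Radius decreases left→right (rising Z_eff, same n) and increases top→bottom (higher n).
Here both period and group differ, so the two effects have to be weighed against each other.
Be > O: both are in period 2; the period trend gives Be the larger value.
Te > Be: the two effects oppose for this pair; the down-group effect wins (136 vs 102 pm).
K > Te: the two effects oppose for this pair; the across-period effect wins (196 vs 136 pm).
For reference (pm): Be 102, O 63, K 196, Te 136.
So from smallest to largest: O < Be < Te < K.

O < Be < Te < K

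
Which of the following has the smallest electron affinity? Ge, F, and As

As

F is in period 2, group 17; Ge is in period 4, group 14; As is in period 4, group 15.
EA tends to increase across a period and decrease down a group, though the pattern is less regular than for IE or radius.
Neither a single period nor a single group — weigh both effects.
Ge > As: this pair runs against the simple trend — see the exception note.
F > Ge: both effects reinforce here, so F is clearly the higher of the two.
Note the exception: Ge has a higher electron affinity than As, contrary to the simple trend — adding an electron to As's half-filled 4p³ is unfavourable, so Ge (4p²) has the more exothermic EA.
For reference (kJ/mol): F 328, Ge 119, As 78.
The smallest electron affinity among these belongs to As.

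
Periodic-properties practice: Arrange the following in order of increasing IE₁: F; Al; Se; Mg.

F is in period 2, group 17; Mg is in period 3, group 2; Al is in period 3, group 13; Se is in period 4, group 16.
Removing the outermost electron gets harder across a period and easier down a group.
Here both period and group differ, so the two effects have to be weighed against each other.
Mg > Al: this pair runs against the simple trend — see the exception note.
Se > Mg: period and group pull opposite ways; the across-period shift dominates (941 vs 738 kJ/mol).
F > Se: both effects reinforce here, so F is clearly the higher of the two.
Note the exception: Mg has a higher first ionization energy than Al, contrary to the simple trend — Al's single 3p electron is easier to remove than one from Mg's filled 3s².
For reference (kJ/mol): F 1681, Mg 738, Al 578, Se 941.
So from lowest to highest: Al < Mg < Se < F.

Al < Mg < Se < F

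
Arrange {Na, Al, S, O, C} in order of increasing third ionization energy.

IE_3 is the cost of taking one more electron from the +2 cation: Na²⁺ is already 1 electron into the core; Al²⁺ still has 1 valence electron; S²⁺ still has 4 valence electrons; O²⁺ still has 4 valence electrons; C²⁺ still has 2 valence electrons.
Core electrons are held far more tightly than valence electrons, so Na tops the IE_3 order.
Valence configurations: Al²⁺ [Ne]3s¹, S²⁺ [Ne]3s²3p², O²⁺ [He]2s²2p², C²⁺ [He]2s².
Approximate IE_3 values (kJ/mol): Na 6910, Al 2745, S 3357, O 5300, C 4620.
Overall IE_3 order: Al < S < C < O < Na.

Al, S, C, O, Na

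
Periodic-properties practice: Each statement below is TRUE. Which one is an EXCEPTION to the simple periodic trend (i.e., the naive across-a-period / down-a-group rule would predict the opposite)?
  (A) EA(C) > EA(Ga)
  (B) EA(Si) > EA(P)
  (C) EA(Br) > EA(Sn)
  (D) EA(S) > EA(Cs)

The general trend: electron affinity increases across a period and decreases down a group.
(A) C (period 2, group 14) vs Ga (period 4, group 13): the stated order agrees with the simple trend.
(B) Si (period 3, group 14) vs P (period 3, group 15): the stated order contradicts the simple trend.
(C) Br (period 4, group 17) vs Sn (period 5, group 14): the stated order agrees with the simple trend.
(D) S (period 3, group 16) vs Cs (period 6, group 1): the stated order agrees with the simple trend.
The exception is (B): adding an electron to P's half-filled 3p³ is unfavourable, so Si (3p²) has the more exothermic EA.

(B)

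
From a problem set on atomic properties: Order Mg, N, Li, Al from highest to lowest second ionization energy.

Li > N > Al > Mg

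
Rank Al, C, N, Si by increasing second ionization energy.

Si, Al, C, N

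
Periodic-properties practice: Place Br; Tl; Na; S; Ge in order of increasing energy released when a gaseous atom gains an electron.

Tl < Na < Ge < S < Br

Na is in period 3, group 1; S is in period 3, group 16; Ge is in period 4, group 14; Br is in period 4, group 17; Tl is in period 6, group 13.
EA tends to increase across a period and decrease down a group, though the pattern is less regular than for IE or radius.
Here both period and group differ, so the two effects have to be weighed against each other.
Na > Tl: period and group pull opposite ways; the down-group shift dominates (53 vs 19 kJ/mol).
Ge > Na: the two effects oppose for this pair; the across-period effect wins (119 vs 53 kJ/mol).
S > Ge: both effects reinforce here, so S is clearly the higher of the two.
Br > S: the two effects oppose for this pair; the across-period effect wins (325 vs 200 kJ/mol).
Tabulated electron affinity (kJ/mol): Na 53, S 200, Ge 119, Br 325, Tl 19.
So from lowest to highest: Tl < Na < Ge < S < Br.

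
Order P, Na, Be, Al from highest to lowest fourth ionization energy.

The fourth ionization energy removes an electron from the +3 ion. For each element: P³⁺ still has 2 valence electrons; Na³⁺ is already 2 electrons into the core; Be³⁺ is already 1 electron into the core; Al³⁺ is the bare [Ne] core.
Core electrons are held far more tightly than valence electrons, so Na, Al and Be top the IE_4 order.
Approximate IE_4 values (kJ/mol): P 4964, Na 9543, Be 21007, Al 11577.
Putting it together, IE_4: P < Na < Al < Be.

Be > Al > Na > P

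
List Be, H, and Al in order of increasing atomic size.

Across a period the added protons contract the valence shell; down a group each new principal shell makes the atom larger.
A diagonal step moves right (one effect) and down (the opposite effect) at once.
Be > H: period and group pull opposite ways; the down-group shift dominates (102 vs 32 pm).
Al > Be: period and group pull opposite ways; the down-group shift dominates (126 vs 102 pm).
For reference (pm): H 32, Be 102, Al 126.
So from smallest to largest: H < Be < Al.

H < Be < Al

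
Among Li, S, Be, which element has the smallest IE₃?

S

The third ionization energy removes an electron from the +2 ion. For each element: Li²⁺ is already 1 electron into the core; S²⁺ still has 4 valence electrons; Be²⁺ is the bare [He] core.
Pulling an electron out of a noble-gas core costs far more than removing a remaining valence electron, so Li and Be sit at the high end of IE_3.
Tabulated IE_3 (kJ/mol): Li 11815, S 3357, Be 14849.
Overall IE_3 order: S < Li < Be.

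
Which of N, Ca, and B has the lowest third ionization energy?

The third ionization energy removes an electron from the +2 ion. For each element: N²⁺ still has 3 valence electrons; Ca²⁺ is the bare [Ar] core; B²⁺ still has 1 valence electron.
Core electrons are held far more tightly than valence electrons, so Ca tops the IE_3 order.
Valence configurations: N²⁺ [He]2s²2p¹, B²⁺ [He]2s¹.
Approximate IE_3 values (kJ/mol): N 4578, Ca 4912, B 3660.
So the third ionization energies run B < N < Ca.

B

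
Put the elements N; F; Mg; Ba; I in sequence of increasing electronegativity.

Ba, Mg, I, N, F

N is in period 2, group 15; F is in period 2, group 17; Mg is in period 3, group 2; I is in period 5, group 17; Ba is in period 6, group 2.
Electronegativity increases across a period and decreases down a group, tracking effective nuclear charge and atomic size.
These span different periods and groups, so the two trends combine.
Mg > Ba: they share group 2; the group trend gives Mg the larger value.
I > Mg: the two effects oppose for this pair; the across-period effect wins (2.66 vs 1.31).
N > I: period and group pull opposite ways; the down-group shift dominates (3.04 vs 2.66).
F > N: F lies to the right of N in period 2, so the across-period effect alone puts F higher.
Approximate values (Pauling): N 3.04, F 3.98, Mg 1.31, I 2.66, Ba 0.89.
So from lowest to highest: Ba < Mg < I < N < F.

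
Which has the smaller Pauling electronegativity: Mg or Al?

Mg

Mg is in period 3, group 2; Al is in period 3, group 13.
EN rises left→right (higher Z_eff, smaller atoms) and falls top→bottom (larger, more shielded atoms).
All lie in period 3, so electronegativity increases left to right.
So Mg has the smaller Pauling electronegativity (Mg < Al).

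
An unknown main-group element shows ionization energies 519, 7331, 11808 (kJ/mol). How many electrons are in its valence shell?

1

Look for the largest jump between consecutive ionization energies: IE2/IE1 ≈ 14.1, far larger than any earlier ratio.
That jump marks the point where a core electron is being removed. So the atom has 1 valence electron.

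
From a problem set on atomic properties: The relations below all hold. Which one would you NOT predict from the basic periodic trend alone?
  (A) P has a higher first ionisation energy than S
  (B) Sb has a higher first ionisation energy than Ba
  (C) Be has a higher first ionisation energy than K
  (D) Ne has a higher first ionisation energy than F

(A)

The general trend: first ionisation energy increases across a period and decreases down a group.
(A) P (period 3, group 15) vs S (period 3, group 16): the stated order contradicts the simple trend.
(B) Sb (period 5, group 15) vs Ba (period 6, group 2): the stated order agrees with the simple trend.
(C) Be (period 2, group 2) vs K (period 4, group 1): the stated order agrees with the simple trend.
(D) Ne (period 2, group 18) vs F (period 2, group 17): the stated order agrees with the simple trend.
The exception is (A): S (3p⁴) ionizes more easily than half-filled P (3p³) because the paired 3p electron in S is pushed out by e⁻–e⁻ repulsion.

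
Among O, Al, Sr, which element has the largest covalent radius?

O is in period 2, group 16; Al is in period 3, group 13; Sr is in period 5, group 2.
Moving right in a period, electrons are added to the same shell under a stronger nuclear pull, so atoms get smaller; moving down, a new shell is opened and atoms get larger.
Neither a single period nor a single group — weigh both effects.
Al > O: relative to O, both the across-period and down-group shifts push Al's atomic radius up.
Sr > Al: both effects reinforce here, so Sr is clearly the larger of the two.
Approximate values (pm): O 63, Al 126, Sr 185.
The largest covalent radius among these belongs to Sr.

Sr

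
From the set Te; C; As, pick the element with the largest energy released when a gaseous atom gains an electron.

Electron affinity generally becomes more exothermic across a period toward the halogens and less exothermic down a group.
These span different periods and groups, so the two trends combine.
C > As: period and group pull opposite ways; the down-group shift dominates (122 vs 78 kJ/mol).
Te > C: the two effects oppose for this pair; the across-period effect wins (190 vs 122 kJ/mol).
Tabulated electron affinity (kJ/mol): C 122, As 78, Te 190.
The largest energy released when a gaseous atom gains an electron among these belongs to Te.

Te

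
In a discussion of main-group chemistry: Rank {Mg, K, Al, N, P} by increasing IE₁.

K < Al < Mg < P < N

Across a period the outer electron is held more tightly (higher IE₁); down a group it sits in a higher shell, more shielded, and comes off more easily.
These span different periods and groups, so the two trends combine.
Al > K: relative to K, both the across-period and down-group shifts push Al's first ionization energy up.
Mg > Al: this pair runs against the simple trend — see the exception note.
P > Mg: P lies to the right of Mg in period 3, so the across-period effect alone puts P higher.
N > P: N sits above P in group 15, so the down-group effect alone puts N higher.
Note the exception: Mg has a higher first ionization energy than Al, contrary to the simple trend — Al's single 3p electron is easier to remove than one from Mg's filled 3s².
Approximate values (kJ/mol): N 1402, Mg 738, Al 578, P 1012, K 419.
So from lowest to highest: K < Al < Mg < P < N.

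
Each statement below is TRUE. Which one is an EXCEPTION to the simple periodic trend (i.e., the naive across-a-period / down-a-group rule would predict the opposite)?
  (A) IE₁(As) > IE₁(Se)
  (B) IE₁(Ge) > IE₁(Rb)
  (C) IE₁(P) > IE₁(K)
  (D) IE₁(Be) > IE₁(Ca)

(A)

The general trend: first ionization energy increases across a period and decreases down a group.
(A) As (period 4, group 15) vs Se (period 4, group 16): the stated order contradicts the simple trend.
(B) Ge (period 4, group 14) vs Rb (period 5, group 1): the stated order agrees with the simple trend.
(C) P (period 3, group 15) vs K (period 4, group 1): the stated order agrees with the simple trend.
(D) Be (period 2, group 2) vs Ca (period 4, group 2): the stated order agrees with the simple trend.
The exception is (A): Se (4p⁴) ionizes more easily than half-filled As (4p³).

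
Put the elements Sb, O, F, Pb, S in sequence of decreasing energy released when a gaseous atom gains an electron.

F > S > O > Sb > Pb

O is in period 2, group 16; F is in period 2, group 17; S is in period 3, group 16; Sb is in period 5, group 15; Pb is in period 6, group 14.
Adding an electron releases more energy for atoms nearer the top right (short of the noble gases).
Neither a single period nor a single group — weigh both effects.
Sb > Pb: both effects reinforce here, so Sb is clearly the higher of the two.
O > Sb: both effects reinforce here, so O is clearly the higher of the two.
S > O: this pair runs against the simple trend — see the exception note.
F > S: both effects reinforce here, so F is clearly the higher of the two.
Note the exception: S has a higher electron affinity than O, contrary to the simple trend — the compact 2p subshell of O repels the added electron more than S's larger 3p does.
For reference (kJ/mol): O 141, F 328, S 200, Sb 103, Pb 35.
So from highest to lowest: F > S > O > Sb > Pb.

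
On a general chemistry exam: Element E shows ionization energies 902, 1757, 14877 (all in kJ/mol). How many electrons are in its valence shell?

2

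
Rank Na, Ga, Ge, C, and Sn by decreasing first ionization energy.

C > Ge > Sn > Ga > Na

C is in period 2, group 14; Na is in period 3, group 1; Ga is in period 4, group 13; Ge is in period 4, group 14; Sn is in period 5, group 14.
Across a period the outer electron is held more tightly (higher IE₁); down a group it sits in a higher shell, more shielded, and comes off more easily.
These span different periods and groups, so the two trends combine.
Ga > Na: period and group pull opposite ways; the across-period shift dominates (579 vs 496 kJ/mol).
Sn > Ga: period and group pull opposite ways; the across-period shift dominates (709 vs 579 kJ/mol).
Ge > Sn: Ge sits above Sn in group 14, so the down-group effect alone puts Ge higher.
C > Ge: C sits above Ge in group 14, so the down-group effect alone puts C higher.
Tabulated first ionization energy (kJ/mol): C 1086, Na 496, Ga 579, Ge 762, Sn 709.
So from highest to lowest: C > Ge > Sn > Ga > Na.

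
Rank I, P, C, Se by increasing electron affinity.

C is in period 2, group 14; P is in period 3, group 15; Se is in period 4, group 16; I is in period 5, group 17.
Adding an electron releases more energy for atoms nearer the top right (short of the noble gases).
These sit on a diagonal, where the across-period and down-group effects partly cancel.
C > P: period and group pull opposite ways; the down-group shift dominates (122 vs 72 kJ/mol).
Se > C: the two effects oppose for this pair; the across-period effect wins (195 vs 122 kJ/mol).
I > Se: the two effects oppose for this pair; the across-period effect wins (295 vs 195 kJ/mol).
Approximate values (kJ/mol): C 122, P 72, Se 195, I 295.
So from lowest to highest: P < C < Se < I.

P, C, Se, I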